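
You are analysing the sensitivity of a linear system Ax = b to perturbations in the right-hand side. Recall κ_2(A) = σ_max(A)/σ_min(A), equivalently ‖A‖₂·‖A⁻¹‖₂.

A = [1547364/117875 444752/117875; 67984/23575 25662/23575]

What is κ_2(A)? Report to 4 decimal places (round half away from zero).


57.5000

M = AᵀA = [1493088016/8265625 435341088/8265625; 435341088/8265625 127464484/8265625]. tr(M)=2592884/13225, det(M)=153664/13225
solving λ² − 2592884/13225·λ + 153664/13225 = 0 gives λ = 196, 784/13225
κ = σ_max/σ_min = 14/(28/115) = 57.5000


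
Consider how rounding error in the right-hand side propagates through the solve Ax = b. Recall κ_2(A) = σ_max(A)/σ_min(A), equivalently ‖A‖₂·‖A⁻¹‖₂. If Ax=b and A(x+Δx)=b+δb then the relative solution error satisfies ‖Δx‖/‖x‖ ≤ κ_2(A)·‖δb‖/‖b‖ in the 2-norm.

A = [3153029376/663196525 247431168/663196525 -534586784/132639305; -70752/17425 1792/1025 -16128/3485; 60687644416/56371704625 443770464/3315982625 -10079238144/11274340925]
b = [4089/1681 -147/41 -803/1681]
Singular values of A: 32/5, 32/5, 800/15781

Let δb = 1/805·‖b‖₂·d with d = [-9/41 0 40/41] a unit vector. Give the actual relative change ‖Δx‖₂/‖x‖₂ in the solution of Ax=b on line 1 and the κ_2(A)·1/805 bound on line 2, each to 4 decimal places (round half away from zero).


0.0054
0.1568

σ_max = 32/5, σ_min = 800/15781
κ = σ_max/σ_min = (32/5)/(800/15781) = 126.2480
perturbation bound = 126.2480·1/805 = 0.1568
solve Ax = b  →  x = [-1.9739 -19.0685 -4.6971]
‖b‖₂ = 4.3589 and ‖x‖₂ = 19.7374
Δx = A⁻¹·δb where δb = 1/805·4.3589·d; ‖Δx‖ = 0.1068
dividing the unrounded norms, ‖Δx‖/‖x‖ = 0.0054
tightness: 0.0054 against a bound of 0.1568 (unrounded ratio ≈ 0.0345)


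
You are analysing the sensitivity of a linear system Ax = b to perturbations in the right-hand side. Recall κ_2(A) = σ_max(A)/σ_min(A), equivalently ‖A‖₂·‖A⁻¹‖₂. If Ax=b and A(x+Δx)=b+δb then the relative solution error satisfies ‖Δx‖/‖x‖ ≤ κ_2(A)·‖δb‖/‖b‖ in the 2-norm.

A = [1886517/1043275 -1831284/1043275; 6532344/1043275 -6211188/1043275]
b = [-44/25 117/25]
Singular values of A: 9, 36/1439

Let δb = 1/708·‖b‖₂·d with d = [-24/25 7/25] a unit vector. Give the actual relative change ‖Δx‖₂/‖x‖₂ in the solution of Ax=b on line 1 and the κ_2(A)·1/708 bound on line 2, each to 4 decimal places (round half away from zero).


σ_max = 9, σ_min = 36/1439
condition number: 9 ÷ (36/1439) = 359.7500
bound on ‖Δx‖/‖x‖: κ·ε = 359.7500·1/708 = 0.5081
solve Ax = b  →  x = [83.0230 86.5297]
‖b‖ = 5.0000, ‖x‖ = 119.9175
Δx = A⁻¹·δb where δb = 1/708·5.0000·d; ‖Δx‖ = 0.2823
dividing the unrounded norms, ‖Δx‖/‖x‖ = 0.0024
realised/bound (from unrounded values) ≈ 0.0046

0.0024
0.5081


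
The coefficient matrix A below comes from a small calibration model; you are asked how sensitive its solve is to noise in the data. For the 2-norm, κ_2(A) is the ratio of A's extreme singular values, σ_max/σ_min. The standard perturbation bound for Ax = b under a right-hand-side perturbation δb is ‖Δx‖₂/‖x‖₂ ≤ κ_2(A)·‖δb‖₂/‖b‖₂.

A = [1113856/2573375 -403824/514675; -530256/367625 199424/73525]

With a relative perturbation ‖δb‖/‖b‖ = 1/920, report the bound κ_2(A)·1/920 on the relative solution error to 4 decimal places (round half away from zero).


form AᵀA = [24028920064/10595614225 -9010151424/2119122845; -9010151424/2119122845 3378880768/423824569] with trace 375435776/36663025 and determinant 65536/36663025
char-poly roots: 256/25 and 256/1466521
κ = σ_max/σ_min = (16/5)/(16/1211) = 242.2000
κ_2(A)·‖δb‖/‖b‖ = 0.2633

0.2633


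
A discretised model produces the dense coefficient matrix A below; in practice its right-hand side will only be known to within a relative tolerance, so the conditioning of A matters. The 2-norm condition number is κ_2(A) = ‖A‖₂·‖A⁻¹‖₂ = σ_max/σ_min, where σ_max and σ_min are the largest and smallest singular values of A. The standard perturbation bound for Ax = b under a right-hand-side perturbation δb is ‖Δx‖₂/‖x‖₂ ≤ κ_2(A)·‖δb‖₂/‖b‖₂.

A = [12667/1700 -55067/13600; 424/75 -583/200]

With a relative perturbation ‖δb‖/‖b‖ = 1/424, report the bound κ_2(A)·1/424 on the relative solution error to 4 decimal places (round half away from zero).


0.2264

form AᵀA = [91014409/1040400 -5176987/110976; -5176987/110976 184160849/7398400] with trace 25890553/230400 and determinant 7890481/5760000
solving λ² − 25890553/230400·λ + 7890481/5760000 = 0 gives λ = 2809/25, 2809/230400
σ_max=√(2809/25)=(53/5), σ_min=√(2809/230400)=(53/480) → κ = 96.0000
worst-case relative error ≤ 96.0000 × 1/424 = 0.2264


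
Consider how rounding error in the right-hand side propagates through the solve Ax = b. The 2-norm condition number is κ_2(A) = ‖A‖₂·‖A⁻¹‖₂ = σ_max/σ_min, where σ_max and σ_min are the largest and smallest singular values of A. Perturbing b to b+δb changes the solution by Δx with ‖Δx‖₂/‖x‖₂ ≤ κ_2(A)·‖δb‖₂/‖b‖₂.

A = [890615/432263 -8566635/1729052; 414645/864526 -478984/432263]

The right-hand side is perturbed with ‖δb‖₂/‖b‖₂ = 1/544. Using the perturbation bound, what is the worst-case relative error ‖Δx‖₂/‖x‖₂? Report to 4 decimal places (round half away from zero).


M = AᵀA = [1989714925/444619396 -4775009085/444619396; -4775009085/444619396 45840598441/1778477584]. tr(M)=318339989/10523536, det(M)=366025/42094144
eigenvalues of AᵀA: λ = (tr ± √(tr²−4·det))/2 = 121/4, 3025/10523536
so κ_2 = √((121/4) / (3025/10523536)) = 324.4000
perturbation bound = 324.4000·1/544 = 0.5963

0.5963


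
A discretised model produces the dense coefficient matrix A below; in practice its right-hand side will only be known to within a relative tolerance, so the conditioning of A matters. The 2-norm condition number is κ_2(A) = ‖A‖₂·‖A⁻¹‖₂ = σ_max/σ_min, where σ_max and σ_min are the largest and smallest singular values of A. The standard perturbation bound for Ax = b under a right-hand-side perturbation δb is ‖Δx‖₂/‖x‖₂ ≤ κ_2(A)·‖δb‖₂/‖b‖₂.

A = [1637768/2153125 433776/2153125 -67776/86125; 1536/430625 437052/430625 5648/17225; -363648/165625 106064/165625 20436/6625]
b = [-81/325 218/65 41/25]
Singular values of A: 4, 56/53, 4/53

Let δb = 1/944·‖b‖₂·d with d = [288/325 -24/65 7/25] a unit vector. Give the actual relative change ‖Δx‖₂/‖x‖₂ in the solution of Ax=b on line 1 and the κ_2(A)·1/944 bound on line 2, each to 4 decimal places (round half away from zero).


0.0039
0.0561

from the listed singular values, σ₁ = 4, σ_n = 4/53
κ_2(A) = 4 / (4/53) = 53.0000
bound on ‖Δx‖/‖x‖: κ·ε = 53.0000·1/944 = 0.0561
solve Ax = b  →  x = [-9.6690 5.7777 -7.5500]
‖b‖₂ = 3.7417 and ‖x‖₂ = 13.5600
re-solving with b+δb shifts x by Δx of norm 0.0525
relative error = 0.0039
so the bound overstates the realised error by a factor of ≈ 14.4963 (computed from the unrounded values)


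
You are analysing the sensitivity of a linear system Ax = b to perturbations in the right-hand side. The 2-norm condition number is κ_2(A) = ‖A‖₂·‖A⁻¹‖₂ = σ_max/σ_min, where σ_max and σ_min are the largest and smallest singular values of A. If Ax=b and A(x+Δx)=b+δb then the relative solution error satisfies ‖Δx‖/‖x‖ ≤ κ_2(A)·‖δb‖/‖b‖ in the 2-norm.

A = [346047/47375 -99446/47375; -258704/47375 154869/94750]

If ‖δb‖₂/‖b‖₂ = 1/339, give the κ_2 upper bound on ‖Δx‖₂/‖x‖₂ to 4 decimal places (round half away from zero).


M = AᵀA = [7467051433/89775625 -2177824194/89775625; -2177824194/89775625 2541697393/359102500]. tr(M)=51855845/574564, det(M)=130321/574564
solving λ² − 51855845/574564·λ + 130321/574564 = 0 gives λ = 361/4, 361/143641
κ = σ_max/σ_min = (19/2)/(19/379) = 189.5000
worst-case relative error ≤ 189.5000 × 1/339 = 0.5590

0.5590


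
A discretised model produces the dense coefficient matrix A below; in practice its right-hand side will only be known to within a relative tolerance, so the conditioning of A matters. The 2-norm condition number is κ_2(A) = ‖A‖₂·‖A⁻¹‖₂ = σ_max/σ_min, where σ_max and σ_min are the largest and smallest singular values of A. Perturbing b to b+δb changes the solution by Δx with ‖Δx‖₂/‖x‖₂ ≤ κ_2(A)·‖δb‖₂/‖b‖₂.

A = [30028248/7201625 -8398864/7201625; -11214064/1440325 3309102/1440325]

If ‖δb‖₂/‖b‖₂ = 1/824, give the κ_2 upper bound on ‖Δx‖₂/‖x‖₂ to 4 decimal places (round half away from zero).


0.2056

form AᵀA = [13998534473536/179458140625 -4082751596448/179458140625; -4082751596448/179458140625 1191331548964/179458140625] with trace 24303785636/287133025 and determinant 71639296/287133025
eigenvalues of AᵀA: λ = (tr ± √(tr²−4·det))/2 = 2116/25, 33856/11485321
so κ_2 = √((2116/25) / (33856/11485321)) = 169.4500
worst-case relative error ≤ 169.4500 × 1/824 = 0.2056


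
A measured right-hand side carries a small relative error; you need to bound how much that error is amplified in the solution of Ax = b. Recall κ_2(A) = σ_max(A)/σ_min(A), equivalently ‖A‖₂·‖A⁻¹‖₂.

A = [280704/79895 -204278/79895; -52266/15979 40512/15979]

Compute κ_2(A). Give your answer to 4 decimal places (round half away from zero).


M = AᵀA = [174896676/7590025 -131125632/7590025; -131125632/7590025 98406724/7590025]. tr(M)=10932136/303601, det(M)=90000/303601
solving λ² − 10932136/303601·λ + 90000/303601 = 0 gives λ = 36, 2500/303601
κ = σ_max/σ_min = 6/(50/551) = 66.1200

66.1200


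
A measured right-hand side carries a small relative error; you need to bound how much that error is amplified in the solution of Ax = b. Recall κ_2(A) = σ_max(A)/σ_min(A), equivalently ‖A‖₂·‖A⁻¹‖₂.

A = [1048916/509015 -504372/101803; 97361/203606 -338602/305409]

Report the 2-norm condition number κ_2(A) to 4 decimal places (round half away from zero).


M = AᵀA = [16325441/3648100 -5876849/547215; -5876849/547215 8462740/328329]. tr(M)=993202969/32832900, det(M)=58564/8208225
char-poly roots: 121/4 and 1936/8208225
κ_2(A) = √(λ_max/λ_min) = √((121/4) / (1936/8208225)) = 358.1250

358.1250


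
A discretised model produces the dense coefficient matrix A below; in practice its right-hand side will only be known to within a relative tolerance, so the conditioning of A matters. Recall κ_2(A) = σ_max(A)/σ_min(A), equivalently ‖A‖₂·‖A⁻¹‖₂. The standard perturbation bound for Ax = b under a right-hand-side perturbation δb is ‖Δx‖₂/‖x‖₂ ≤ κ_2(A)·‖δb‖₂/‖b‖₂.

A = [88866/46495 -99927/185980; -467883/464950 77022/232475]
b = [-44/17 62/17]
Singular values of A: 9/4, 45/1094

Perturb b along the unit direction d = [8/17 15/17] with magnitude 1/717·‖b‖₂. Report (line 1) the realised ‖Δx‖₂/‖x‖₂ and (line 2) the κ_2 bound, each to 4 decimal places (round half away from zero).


0.0031
0.0763

largest singular value 9/4, smallest 45/1094
κ_2(A) = (9/4) / (45/1094) = 54.7000
bound on ‖Δx‖/‖x‖: κ·ε = 54.7000·1/717 = 0.0763
solve Ax = b  →  x = [11.9076 47.1751]
‖b‖ = 4.4721, ‖x‖ = 48.6547
δb = ε·‖b‖·d = [0.0029 0.0055]; solving A·Δx = δb gives ‖Δx‖ = 0.1516
realised ‖Δx‖/‖x‖ = 0.0031
realised/bound (from unrounded values) ≈ 0.0409


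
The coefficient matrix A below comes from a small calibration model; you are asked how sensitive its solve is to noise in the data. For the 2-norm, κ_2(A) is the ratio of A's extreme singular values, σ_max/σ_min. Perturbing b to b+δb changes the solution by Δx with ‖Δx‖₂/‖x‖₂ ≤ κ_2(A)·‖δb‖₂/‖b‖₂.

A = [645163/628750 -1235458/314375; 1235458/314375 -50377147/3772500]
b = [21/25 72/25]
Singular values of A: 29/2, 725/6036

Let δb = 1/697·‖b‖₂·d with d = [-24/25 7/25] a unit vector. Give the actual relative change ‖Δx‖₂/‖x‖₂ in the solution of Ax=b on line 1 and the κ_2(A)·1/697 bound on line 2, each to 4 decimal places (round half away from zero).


σ_max = 29/2, σ_min = 725/6036
κ_2(A) = (29/2) / (725/6036) = 120.7200
perturbation bound = 120.7200·1/697 = 0.1732
solve Ax = b  →  x = [0.0579 -0.1986]
2-norm of b is 3.0000; of x, 0.2069
δb = ε·‖b‖·d = [-0.0041 0.0012]; solving A·Δx = δb gives ‖Δx‖ = 0.0358
dividing the unrounded norms, ‖Δx‖/‖x‖ = 0.1732
so the bound is sharp here: realised error equals the bound

0.1732
0.1732


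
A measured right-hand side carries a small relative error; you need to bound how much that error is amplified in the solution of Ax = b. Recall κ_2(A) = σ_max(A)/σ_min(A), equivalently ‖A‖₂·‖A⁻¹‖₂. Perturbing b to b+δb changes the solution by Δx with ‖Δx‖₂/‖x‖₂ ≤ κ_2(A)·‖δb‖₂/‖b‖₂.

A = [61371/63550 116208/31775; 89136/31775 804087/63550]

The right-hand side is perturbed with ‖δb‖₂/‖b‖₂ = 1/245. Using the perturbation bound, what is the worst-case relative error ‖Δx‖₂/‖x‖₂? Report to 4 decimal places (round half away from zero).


form AᵀA = [56875689/6461764 63043920/1615441; 63043920/1615441 1120916961/6461764] with trace 350325/1922 and determinant 59049/15376
char-poly roots: 729/4 and 81/3844
so κ_2 = √((729/4) / (81/3844)) = 93.0000
bound on ‖Δx‖/‖x‖: κ·ε = 93.0000·1/245 = 0.3796

0.3796


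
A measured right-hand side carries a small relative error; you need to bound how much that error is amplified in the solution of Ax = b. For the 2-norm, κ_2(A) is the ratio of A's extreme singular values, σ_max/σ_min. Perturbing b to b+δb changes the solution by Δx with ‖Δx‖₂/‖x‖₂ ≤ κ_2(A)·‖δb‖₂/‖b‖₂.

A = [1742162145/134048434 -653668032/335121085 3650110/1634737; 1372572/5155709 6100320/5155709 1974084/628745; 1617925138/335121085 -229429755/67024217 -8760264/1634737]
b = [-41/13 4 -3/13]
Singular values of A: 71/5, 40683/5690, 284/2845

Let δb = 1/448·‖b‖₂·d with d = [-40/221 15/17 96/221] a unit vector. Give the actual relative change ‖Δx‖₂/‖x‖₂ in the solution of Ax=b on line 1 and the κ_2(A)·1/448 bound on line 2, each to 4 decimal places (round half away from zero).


σ_max = 71/5, σ_min = 284/2845
κ_2(A) = (71/5) / (284/2845) = 142.2500
worst-case relative error ≤ 142.2500 × 1/448 = 0.3175
solve Ax = b  →  x = [-8.3136 -35.9871 15.5408]
‖b‖ = 5.0990, ‖x‖ = 40.0712
with δb = [-0.0021 0.0100 0.0049], A·Δx = δb → ‖Δx‖ = 0.1140
dividing the unrounded norms, ‖Δx‖/‖x‖ = 0.0028
tightness: 0.0028 against a bound of 0.3175 (unrounded ratio ≈ 0.0090)

0.0028
0.3175


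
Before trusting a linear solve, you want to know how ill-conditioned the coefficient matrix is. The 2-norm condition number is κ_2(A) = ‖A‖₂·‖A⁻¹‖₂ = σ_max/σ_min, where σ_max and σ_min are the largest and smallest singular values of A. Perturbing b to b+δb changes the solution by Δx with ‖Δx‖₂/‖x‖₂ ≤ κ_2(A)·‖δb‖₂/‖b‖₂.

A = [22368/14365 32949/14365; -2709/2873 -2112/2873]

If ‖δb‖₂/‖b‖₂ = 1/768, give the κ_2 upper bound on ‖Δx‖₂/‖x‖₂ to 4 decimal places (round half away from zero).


0.0115

M = AᵀA = [4046121/1221025 5207328/1221025; 5207328/1221025 7083729/1221025]. tr(M)=445194/48841, det(M)=50625/48841
char-poly roots: 9 and 5625/48841
κ_2(A) = √(λ_max/λ_min) = √(9 / (5625/48841)) = 8.8400
perturbation bound = 8.8400·1/768 = 0.0115


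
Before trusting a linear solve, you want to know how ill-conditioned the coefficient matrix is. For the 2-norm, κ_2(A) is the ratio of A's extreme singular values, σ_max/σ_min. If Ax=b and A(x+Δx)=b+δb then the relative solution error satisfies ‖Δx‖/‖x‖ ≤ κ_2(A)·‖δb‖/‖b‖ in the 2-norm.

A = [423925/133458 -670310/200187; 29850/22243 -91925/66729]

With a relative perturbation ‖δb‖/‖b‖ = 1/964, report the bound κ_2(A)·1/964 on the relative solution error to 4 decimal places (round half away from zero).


M = AᵀA = [1253190625/105390756 -986841625/79043067; -986841625/79043067 3108682525/237129201]. tr(M)=28196725/1127844, det(M)=15625/1127844
char-poly roots: 25 and 625/1127844
so κ_2 = √(25 / (625/1127844)) = 212.4000
worst-case relative error ≤ 212.4000 × 1/964 = 0.2203

0.2203


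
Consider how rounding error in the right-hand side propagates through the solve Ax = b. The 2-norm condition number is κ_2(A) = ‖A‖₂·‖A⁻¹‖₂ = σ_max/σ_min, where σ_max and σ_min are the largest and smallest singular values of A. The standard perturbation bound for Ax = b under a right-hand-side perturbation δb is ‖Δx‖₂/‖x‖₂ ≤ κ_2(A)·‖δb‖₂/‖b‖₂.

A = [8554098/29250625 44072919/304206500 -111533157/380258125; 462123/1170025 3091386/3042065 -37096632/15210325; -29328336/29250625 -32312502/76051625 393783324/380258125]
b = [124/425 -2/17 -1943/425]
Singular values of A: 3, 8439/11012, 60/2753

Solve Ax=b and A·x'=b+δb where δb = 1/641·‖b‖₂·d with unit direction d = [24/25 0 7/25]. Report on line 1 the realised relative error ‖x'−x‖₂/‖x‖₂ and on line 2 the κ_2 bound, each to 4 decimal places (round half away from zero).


0.0071
0.2147

σ_max = 3, σ_min = 60/2753
κ_2(A) = 3 / (60/2753) = 137.6500
worst-case relative error ≤ 137.6500 × 1/641 = 0.2147
solve Ax = b  →  x = [5.1975 -42.6698 -16.8891]
2-norm of b is 4.5826; of x, 46.1841
Δx = A⁻¹·δb where δb = 1/641·4.5826·d; ‖Δx‖ = 0.3280
relative error = 0.0071
tightness: 0.0071 against a bound of 0.2147 (unrounded ratio ≈ 0.0331)


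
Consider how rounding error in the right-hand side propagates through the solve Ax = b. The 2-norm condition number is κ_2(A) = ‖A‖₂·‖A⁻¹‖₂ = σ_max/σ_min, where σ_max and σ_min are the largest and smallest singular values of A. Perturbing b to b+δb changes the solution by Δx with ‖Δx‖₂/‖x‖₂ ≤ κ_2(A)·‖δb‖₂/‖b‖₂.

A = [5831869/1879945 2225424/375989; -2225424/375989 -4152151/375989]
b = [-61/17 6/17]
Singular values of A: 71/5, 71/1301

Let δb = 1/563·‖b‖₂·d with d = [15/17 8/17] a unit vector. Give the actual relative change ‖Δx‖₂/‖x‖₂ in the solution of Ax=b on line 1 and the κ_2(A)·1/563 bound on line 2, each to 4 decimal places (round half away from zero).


from the listed singular values, σ₁ = 71/5, σ_n = 71/1301
κ_2(A) = (71/5) / (71/1301) = 260.2000
worst-case relative error ≤ 260.2000 × 1/563 = 0.4622
solve Ax = b  →  x = [48.4383 -25.9934]
2-norm of b is 3.6056; of x, 54.9720
Δx = A⁻¹·δb where δb = 1/563·3.6056·d; ‖Δx‖ = 0.1173
relative error = 0.0021
tightness: 0.0021 against a bound of 0.4622 (unrounded ratio ≈ 0.0046)

0.0021
0.4622


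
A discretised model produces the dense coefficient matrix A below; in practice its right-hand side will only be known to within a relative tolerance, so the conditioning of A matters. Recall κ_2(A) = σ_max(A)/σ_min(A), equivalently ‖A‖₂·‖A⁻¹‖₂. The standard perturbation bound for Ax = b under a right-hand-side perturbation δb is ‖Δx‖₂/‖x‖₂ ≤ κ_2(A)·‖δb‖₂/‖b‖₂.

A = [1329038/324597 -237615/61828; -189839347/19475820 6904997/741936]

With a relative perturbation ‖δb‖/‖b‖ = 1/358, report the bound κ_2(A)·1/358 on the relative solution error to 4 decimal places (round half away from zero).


0.9235

M = AᵀA = [250874608810561/2244423459600 -9101867833511/85501846080; -9101867833511/85501846080 330232848961/3257213184]. tr(M)=9102034364761/42700089600, det(M)=709956025/1708003584
λ_max, λ_min = (9102034364761/42700089600 ± √82843998058702224814587121/1823297651848028160000)/2 = 5329/25, 3330625/1708003584
κ_2(A) = √(λ_max/λ_min) = √((5329/25) / (3330625/1708003584)) = 330.6240
κ_2(A)·‖δb‖/‖b‖ = 0.9235


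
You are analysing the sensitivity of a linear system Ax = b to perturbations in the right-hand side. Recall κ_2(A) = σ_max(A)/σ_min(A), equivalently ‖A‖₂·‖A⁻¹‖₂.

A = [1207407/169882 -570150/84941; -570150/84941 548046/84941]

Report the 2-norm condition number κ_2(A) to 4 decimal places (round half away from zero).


AᵀA = [3279566889/34316164 -780820425/8579041; -780820425/8579041 743668776/8579041]; tr = 7436673/40804, det = 6561/10201
λ_max, λ_min = (7436673/40804 ± √55299821868225/1664966416)/2 = 729/4, 36/10201
so κ_2 = √((729/4) / (36/10201)) = 227.2500

227.2500


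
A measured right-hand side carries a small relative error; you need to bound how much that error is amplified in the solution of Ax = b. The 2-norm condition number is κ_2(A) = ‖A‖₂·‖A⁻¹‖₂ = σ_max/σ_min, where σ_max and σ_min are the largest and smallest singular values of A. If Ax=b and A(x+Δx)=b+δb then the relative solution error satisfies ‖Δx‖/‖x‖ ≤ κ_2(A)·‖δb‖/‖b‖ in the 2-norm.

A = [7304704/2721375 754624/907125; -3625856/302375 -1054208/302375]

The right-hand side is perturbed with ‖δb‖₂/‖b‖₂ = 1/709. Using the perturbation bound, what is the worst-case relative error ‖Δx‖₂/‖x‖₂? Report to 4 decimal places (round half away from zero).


0.3745

AᵀA = [665230262272/4405640625 64674168832/1468546875; 64674168832/1468546875 6288904192/489515625]; tr = 230985728/1409805, det = 67108864/176225625
solving λ² − 230985728/1409805·λ + 67108864/176225625 = 0 gives λ = 4096/25, 16384/7049025
κ = σ_max/σ_min = (64/5)/(128/2655) = 265.5000
bound on ‖Δx‖/‖x‖: κ·ε = 265.5000·1/709 = 0.3745


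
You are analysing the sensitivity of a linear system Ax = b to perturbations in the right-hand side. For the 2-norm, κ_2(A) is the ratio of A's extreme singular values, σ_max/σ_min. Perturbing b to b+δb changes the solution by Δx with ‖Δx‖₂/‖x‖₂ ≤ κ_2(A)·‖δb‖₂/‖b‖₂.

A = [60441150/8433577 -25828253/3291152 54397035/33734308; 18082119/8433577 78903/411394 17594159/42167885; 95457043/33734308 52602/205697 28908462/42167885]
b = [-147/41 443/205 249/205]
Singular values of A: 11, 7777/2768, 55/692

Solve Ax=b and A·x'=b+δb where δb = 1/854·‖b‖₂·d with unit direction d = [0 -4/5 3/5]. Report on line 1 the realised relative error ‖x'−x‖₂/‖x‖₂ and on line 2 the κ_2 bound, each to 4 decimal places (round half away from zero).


0.0051
0.1621

largest singular value 11, smallest 55/692
condition number: 11 ÷ (55/692) = 138.4000
bound on ‖Δx‖/‖x‖: κ·ε = 138.4000·1/854 = 0.1621
solve Ax = b  →  x = [3.2876 0.9613 -12.1567]
‖b‖ = 4.3589, ‖x‖ = 12.6300
δb = ε·‖b‖·d = [0.0000 -0.0041 0.0031]; solving A·Δx = δb gives ‖Δx‖ = 0.0642
relative error = 0.0051
realised/bound (from unrounded values) ≈ 0.0314


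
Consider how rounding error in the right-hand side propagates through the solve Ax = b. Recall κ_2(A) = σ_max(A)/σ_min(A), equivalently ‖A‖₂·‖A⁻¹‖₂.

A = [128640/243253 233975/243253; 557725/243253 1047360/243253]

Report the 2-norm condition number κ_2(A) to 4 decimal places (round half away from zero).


M = AᵀA = [194887225/35200489 365400000/35200489; 365400000/35200489 685132225/35200489]. tr(M)=3045050/121801, det(M)=625/121801
λ_max, λ_min = (3045050/121801 ± √9272025000000/14835483601)/2 = 25, 25/121801
κ_2(A) = √(λ_max/λ_min) = √(25 / (25/121801)) = 349.0000

349.0000


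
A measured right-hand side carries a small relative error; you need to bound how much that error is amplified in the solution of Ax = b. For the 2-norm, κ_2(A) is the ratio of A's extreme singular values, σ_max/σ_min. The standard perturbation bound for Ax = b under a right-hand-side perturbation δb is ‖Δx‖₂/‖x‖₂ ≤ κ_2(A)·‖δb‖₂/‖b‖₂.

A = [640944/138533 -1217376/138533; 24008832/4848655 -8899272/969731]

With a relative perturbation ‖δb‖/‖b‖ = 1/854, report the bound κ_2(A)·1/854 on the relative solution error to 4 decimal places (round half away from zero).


0.2303

form AᵀA = [1283787512064/27954168025 -481364135424/5590833605; -481364135424/5590833605 180517543488/1118166721] with trace 20057875776/96727225 and determinant 107495424/96727225
eigenvalues of AᵀA: λ = (tr ± √(tr²−4·det))/2 = 5184/25, 20736/3869089
so κ_2 = √((5184/25) / (20736/3869089)) = 196.7000
perturbation bound = 196.7000·1/854 = 0.2303


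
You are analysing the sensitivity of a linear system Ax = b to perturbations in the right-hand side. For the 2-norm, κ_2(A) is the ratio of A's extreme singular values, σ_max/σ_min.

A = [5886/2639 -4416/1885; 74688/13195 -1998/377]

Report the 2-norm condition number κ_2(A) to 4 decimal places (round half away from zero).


form AᵀA = [38132676/1030225 -207360/5887; -207360/5887 705924/21025] with trace 86472/1225 and determinant 1296/625
λ_max, λ_min = (86472/1225 ± √11943936/2401)/2 = 1764/25, 36/1225
κ_2(A) = √(λ_max/λ_min) = √((1764/25) / (36/1225)) = 49.0000

49.0000


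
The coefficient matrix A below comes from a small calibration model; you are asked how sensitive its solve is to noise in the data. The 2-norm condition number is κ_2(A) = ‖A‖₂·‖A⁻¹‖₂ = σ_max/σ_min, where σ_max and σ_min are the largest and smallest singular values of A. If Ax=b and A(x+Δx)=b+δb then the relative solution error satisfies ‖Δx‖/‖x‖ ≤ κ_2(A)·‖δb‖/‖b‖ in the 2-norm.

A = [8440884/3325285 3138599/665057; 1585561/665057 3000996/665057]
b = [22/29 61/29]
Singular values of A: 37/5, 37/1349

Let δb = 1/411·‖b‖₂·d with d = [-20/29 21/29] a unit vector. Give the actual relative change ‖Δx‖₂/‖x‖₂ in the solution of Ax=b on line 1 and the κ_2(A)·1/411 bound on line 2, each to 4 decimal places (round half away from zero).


σ_max = 37/5, σ_min = 37/1349
condition number: (37/5) ÷ (37/1349) = 269.8000
perturbation bound = 269.8000·1/411 = 0.6564
solve Ax = b  →  x = [-32.0429 17.3959]
‖b‖₂ = 2.2361 and ‖x‖₂ = 36.4605
with δb = [-0.0038 0.0039], A·Δx = δb → ‖Δx‖ = 0.1984
relative error = 0.0054
realised/bound (from unrounded values) ≈ 0.0083

0.0054
0.6564


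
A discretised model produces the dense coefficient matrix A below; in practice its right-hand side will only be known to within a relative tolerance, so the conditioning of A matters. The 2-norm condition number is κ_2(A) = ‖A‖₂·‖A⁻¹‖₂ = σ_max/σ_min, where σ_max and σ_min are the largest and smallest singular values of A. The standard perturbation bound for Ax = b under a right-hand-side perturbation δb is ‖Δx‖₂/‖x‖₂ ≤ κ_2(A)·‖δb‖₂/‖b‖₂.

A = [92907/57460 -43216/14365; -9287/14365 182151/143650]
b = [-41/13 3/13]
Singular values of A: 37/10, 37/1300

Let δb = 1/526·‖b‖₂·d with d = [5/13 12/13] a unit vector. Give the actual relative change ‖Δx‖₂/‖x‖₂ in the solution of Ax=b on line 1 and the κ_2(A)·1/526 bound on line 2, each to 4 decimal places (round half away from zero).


0.0060
0.2471

from the listed singular values, σ₁ = 37/10, σ_n = 37/1300
condition number: (37/10) ÷ (37/1300) = 130.0000
κ_2(A)·‖δb‖/‖b‖ = 0.2471
solve Ax = b  →  x = [-31.3831 -15.8188]
‖b‖ = 3.1623, ‖x‖ = 35.1445
with δb = [0.0023 0.0055], A·Δx = δb → ‖Δx‖ = 0.2112
relative error = 0.0060
tightness: 0.0060 against a bound of 0.2471 (unrounded ratio ≈ 0.0243)


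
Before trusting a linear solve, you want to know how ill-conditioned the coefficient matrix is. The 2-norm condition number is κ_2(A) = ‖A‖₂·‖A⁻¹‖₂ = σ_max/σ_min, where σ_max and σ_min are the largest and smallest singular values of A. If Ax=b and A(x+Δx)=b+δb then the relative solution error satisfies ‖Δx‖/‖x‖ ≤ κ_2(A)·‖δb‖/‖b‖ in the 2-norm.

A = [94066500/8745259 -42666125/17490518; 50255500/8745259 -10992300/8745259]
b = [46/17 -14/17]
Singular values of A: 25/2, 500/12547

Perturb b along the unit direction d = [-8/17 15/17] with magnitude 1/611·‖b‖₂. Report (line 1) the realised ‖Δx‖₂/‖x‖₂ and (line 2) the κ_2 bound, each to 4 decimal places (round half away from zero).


from the listed singular values, σ₁ = 25/2, σ_n = 500/12547
κ = σ_max/σ_min = (25/2)/(500/12547) = 313.6750
bound on ‖Δx‖/‖x‖: κ·ε = 313.6750·1/611 = 0.5134
solve Ax = b  →  x = [-10.8608 -48.9990]
2-norm of b is 2.8284; of x, 50.1883
δb = ε·‖b‖·d = [-0.0022 0.0041]; solving A·Δx = δb gives ‖Δx‖ = 0.1162
dividing the unrounded norms, ‖Δx‖/‖x‖ = 0.0023
so the bound overstates the realised error by a factor of ≈ 221.8028 (computed from the unrounded values)

0.0023
0.5134


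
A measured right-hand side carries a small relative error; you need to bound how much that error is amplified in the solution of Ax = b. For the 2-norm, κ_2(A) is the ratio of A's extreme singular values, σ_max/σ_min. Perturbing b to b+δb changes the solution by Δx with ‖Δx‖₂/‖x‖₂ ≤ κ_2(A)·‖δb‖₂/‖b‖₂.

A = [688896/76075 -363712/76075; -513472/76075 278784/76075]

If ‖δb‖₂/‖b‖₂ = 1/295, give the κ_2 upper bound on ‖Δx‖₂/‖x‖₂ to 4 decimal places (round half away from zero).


AᵀA = [29529247744/231496225 -629932032/9259849; -629932032/9259849 8400277504/231496225]; tr = 131244032/801025, det = 16777216/20025625
solving λ² − 131244032/801025·λ + 16777216/20025625 = 0 gives λ = 4096/25, 4096/801025
so κ_2 = √((4096/25) / (4096/801025)) = 179.0000
perturbation bound = 179.0000·1/295 = 0.6068

0.6068


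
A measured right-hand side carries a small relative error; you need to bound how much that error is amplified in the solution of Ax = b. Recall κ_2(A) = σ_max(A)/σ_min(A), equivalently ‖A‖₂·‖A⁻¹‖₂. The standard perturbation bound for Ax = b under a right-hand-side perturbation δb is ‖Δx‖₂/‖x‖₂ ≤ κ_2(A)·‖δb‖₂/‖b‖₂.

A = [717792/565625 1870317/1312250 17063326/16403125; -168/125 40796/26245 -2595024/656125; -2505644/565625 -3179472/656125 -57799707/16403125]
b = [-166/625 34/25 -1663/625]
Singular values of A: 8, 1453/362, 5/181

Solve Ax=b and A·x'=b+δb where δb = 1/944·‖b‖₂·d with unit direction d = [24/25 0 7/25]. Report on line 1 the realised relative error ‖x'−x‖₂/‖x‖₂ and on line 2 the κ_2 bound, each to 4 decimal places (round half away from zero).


from the listed singular values, σ₁ = 8, σ_n = 5/181
condition number: 8 ÷ (5/181) = 289.6000
κ_2(A)·‖δb‖/‖b‖ = 0.3068
solve Ax = b  →  x = [29.1100 -14.4806 -15.9271]
‖b‖₂ = 3.0000 and ‖x‖₂ = 36.2043
Δx = A⁻¹·δb where δb = 1/944·3.0000·d; ‖Δx‖ = 0.1150
dividing the unrounded norms, ‖Δx‖/‖x‖ = 0.0032
realised/bound (from unrounded values) ≈ 0.0104

0.0032
0.3068


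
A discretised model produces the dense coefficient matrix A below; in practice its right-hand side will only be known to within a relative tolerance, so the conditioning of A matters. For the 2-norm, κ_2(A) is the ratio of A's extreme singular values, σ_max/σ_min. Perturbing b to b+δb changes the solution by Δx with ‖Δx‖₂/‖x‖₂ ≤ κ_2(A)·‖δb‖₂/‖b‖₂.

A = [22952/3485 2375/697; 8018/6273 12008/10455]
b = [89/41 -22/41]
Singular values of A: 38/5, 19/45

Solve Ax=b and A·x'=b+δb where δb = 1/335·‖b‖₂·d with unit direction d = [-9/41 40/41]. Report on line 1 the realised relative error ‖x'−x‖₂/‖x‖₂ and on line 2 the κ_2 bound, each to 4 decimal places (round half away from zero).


0.0066
0.0537

σ_max = 38/5, σ_min = 19/45
κ_2(A) = (38/5) / (19/45) = 18.0000
bound on ‖Δx‖/‖x‖: κ·ε = 18.0000·1/335 = 0.0537
solve Ax = b  →  x = [1.3467 -1.9659]
2-norm of b is 2.2361; of x, 2.3830
Δx = A⁻¹·δb where δb = 1/335·2.2361·d; ‖Δx‖ = 0.0158
dividing the unrounded norms, ‖Δx‖/‖x‖ = 0.0066
so the bound overstates the realised error by a factor of ≈ 8.0994 (computed from the unrounded values)


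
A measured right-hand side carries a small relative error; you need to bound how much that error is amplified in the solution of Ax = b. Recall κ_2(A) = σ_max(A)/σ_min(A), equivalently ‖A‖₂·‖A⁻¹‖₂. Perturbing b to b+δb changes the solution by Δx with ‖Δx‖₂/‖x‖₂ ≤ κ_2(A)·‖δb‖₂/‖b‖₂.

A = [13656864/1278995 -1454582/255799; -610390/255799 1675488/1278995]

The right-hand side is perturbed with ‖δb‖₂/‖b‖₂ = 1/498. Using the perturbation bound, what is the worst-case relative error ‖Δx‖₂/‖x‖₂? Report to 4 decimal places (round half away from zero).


0.7369

form AᵀA = [116492762116/973128025 -12425776128/194625605; -12425776128/194625605 33136513924/973128025] with trace 103549672/673445 and determinant 14776336/84180625
char-poly roots: 3844/25 and 3844/3367225
σ_max=√(3844/25)=(62/5), σ_min=√(3844/3367225)=(62/1835) → κ = 367.0000
worst-case relative error ≤ 367.0000 × 1/498 = 0.7369


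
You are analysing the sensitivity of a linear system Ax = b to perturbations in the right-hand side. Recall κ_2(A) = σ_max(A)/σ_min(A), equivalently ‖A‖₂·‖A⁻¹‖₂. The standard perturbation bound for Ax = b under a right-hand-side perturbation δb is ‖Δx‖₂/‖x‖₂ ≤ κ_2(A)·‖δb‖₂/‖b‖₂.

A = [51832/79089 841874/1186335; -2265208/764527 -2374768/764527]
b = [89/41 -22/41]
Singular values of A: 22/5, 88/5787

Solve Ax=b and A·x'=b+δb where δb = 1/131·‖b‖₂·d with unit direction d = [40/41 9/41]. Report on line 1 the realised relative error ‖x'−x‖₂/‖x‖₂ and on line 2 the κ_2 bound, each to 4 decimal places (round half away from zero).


σ_max = 22/5, σ_min = 88/5787
κ_2(A) = (22/5) / (88/5787) = 289.3500
κ_2(A)·‖δb‖/‖b‖ = 2.2088
solve Ax = b  →  x = [-95.0839 90.8699]
‖b‖ = 2.2361, ‖x‖ = 131.5229
Δx = A⁻¹·δb where δb = 1/131·2.2361·d; ‖Δx‖ = 1.1225
realised ‖Δx‖/‖x‖ = 0.0085
so the bound overstates the realised error by a factor of ≈ 258.8029 (computed from the unrounded values)

0.0085
2.2088


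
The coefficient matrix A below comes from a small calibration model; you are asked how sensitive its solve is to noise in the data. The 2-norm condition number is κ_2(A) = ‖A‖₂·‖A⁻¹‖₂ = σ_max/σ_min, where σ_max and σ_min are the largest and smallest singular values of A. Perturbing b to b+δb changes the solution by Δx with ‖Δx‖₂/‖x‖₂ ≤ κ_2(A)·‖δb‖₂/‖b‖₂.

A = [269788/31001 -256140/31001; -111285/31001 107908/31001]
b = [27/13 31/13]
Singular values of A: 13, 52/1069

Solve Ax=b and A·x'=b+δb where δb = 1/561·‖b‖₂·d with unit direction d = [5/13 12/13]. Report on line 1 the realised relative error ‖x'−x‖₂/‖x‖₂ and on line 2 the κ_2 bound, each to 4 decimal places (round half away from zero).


0.0019
0.4764

from the listed singular values, σ₁ = 13, σ_n = 52/1069
κ_2(A) = 13 / (52/1069) = 267.2500
bound on ‖Δx‖/‖x‖: κ·ε = 267.2500·1/561 = 0.4764
solve Ax = b  →  x = [42.5889 44.6068]
2-norm of b is 3.1623; of x, 61.6731
δb = ε·‖b‖·d = [0.0022 0.0052]; solving A·Δx = δb gives ‖Δx‖ = 0.1159
realised ‖Δx‖/‖x‖ = 0.0019
realised/bound (from unrounded values) ≈ 0.0039


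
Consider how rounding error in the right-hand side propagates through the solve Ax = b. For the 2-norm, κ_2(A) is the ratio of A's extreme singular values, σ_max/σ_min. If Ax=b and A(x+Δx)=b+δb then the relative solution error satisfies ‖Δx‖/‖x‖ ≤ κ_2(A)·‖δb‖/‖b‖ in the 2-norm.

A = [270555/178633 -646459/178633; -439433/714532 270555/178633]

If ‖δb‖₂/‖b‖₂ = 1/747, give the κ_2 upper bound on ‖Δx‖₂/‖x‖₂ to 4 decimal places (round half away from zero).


0.3537

M = AᵀA = [620983837/232387792 -372554235/58096948; -372554235/58096948 223536298/14524237]. tr(M)=322889585/17875984, det(M)=83521/17875984
eigenvalues of AᵀA: λ = (tr ± √(tr²−4·det))/2 = 289/16, 289/1117249
so κ_2 = √((289/16) / (289/1117249)) = 264.2500
bound on ‖Δx‖/‖x‖: κ·ε = 264.2500·1/747 = 0.3537


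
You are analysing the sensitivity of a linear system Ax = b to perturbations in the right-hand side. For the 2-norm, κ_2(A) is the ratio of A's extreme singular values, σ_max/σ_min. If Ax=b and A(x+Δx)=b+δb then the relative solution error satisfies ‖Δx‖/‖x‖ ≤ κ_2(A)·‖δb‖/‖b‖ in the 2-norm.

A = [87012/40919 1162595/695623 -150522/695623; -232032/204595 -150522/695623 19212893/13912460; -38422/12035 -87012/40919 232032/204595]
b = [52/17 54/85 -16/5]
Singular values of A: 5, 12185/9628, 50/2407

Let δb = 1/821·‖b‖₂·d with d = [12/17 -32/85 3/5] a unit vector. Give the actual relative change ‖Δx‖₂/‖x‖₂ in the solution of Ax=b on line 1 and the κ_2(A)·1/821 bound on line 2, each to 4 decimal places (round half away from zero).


largest singular value 5, smallest 50/2407
κ_2(A) = 5 / (50/2407) = 240.7000
bound on ‖Δx‖/‖x‖: κ·ε = 240.7000·1/821 = 0.2932
solve Ax = b  →  x = [0.6400 1.1672 1.1685]
‖b‖₂ = 4.4721 and ‖x‖₂ = 1.7713
δb = ε·‖b‖·d = [0.0038 -0.0021 0.0033]; solving A·Δx = δb gives ‖Δx‖ = 0.2622
realised ‖Δx‖/‖x‖ = 0.1480
so the bound overstates the realised error by a factor of ≈ 1.9803 (computed from the unrounded values)

0.1480
0.2932


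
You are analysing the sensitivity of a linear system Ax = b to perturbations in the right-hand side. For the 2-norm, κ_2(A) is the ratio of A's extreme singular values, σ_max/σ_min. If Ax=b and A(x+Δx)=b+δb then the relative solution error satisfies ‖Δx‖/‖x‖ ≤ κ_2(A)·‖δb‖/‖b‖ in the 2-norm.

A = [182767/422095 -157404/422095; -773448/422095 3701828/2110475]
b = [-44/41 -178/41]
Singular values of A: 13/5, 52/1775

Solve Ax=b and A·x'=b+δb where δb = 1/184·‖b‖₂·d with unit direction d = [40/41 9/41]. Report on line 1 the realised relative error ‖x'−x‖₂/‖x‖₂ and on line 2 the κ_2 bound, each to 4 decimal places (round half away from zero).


from the listed singular values, σ₁ = 13/5, σ_n = 52/1775
κ = σ_max/σ_min = (13/5)/(52/1775) = 88.7500
κ_2(A)·‖δb‖/‖b‖ = 0.4823
solve Ax = b  →  x = [-45.9682 -50.4973]
‖b‖ = 4.4721, ‖x‖ = 68.2866
re-solving with b+δb shifts x by Δx of norm 0.8296
dividing the unrounded norms, ‖Δx‖/‖x‖ = 0.0121
so the bound overstates the realised error by a factor of ≈ 39.7003 (computed from the unrounded values)

0.0121
0.4823


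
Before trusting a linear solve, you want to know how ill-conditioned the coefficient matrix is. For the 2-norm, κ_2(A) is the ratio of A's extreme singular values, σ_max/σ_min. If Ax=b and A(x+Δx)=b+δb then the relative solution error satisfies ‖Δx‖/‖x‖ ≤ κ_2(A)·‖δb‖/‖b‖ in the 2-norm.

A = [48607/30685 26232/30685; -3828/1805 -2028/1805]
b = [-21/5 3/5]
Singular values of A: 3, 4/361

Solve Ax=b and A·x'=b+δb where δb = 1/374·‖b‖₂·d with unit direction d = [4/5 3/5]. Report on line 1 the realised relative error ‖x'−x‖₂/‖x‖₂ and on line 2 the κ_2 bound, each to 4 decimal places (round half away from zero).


0.0038
0.7239

σ_max = 3, σ_min = 4/361
κ_2(A) = 3 / (4/361) = 270.7500
κ_2(A)·‖δb‖/‖b‖ = 0.7239
solve Ax = b  →  x = [126.5294 -239.3676]
‖b‖₂ = 4.2426 and ‖x‖₂ = 270.7518
δb = ε·‖b‖·d = [0.0091 0.0068]; solving A·Δx = δb gives ‖Δx‖ = 1.0238
dividing the unrounded norms, ‖Δx‖/‖x‖ = 0.0038
so the bound overstates the realised error by a factor of ≈ 191.4505 (computed from the unrounded values)


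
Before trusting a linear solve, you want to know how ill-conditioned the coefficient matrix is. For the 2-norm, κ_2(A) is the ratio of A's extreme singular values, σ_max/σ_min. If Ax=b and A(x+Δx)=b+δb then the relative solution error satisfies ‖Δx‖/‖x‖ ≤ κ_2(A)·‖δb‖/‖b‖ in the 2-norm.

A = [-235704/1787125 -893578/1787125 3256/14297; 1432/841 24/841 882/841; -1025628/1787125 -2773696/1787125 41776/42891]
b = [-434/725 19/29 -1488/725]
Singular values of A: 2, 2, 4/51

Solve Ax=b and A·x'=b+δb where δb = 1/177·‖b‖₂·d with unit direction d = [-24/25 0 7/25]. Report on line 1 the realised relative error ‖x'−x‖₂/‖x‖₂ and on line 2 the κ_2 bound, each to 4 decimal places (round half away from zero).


0.1441
0.1441

from the listed singular values, σ₁ = 2, σ_n = 4/51
κ = σ_max/σ_min = 2/(4/51) = 25.5000
worst-case relative error ≤ 25.5000 × 1/177 = 0.1441
solve Ax = b  →  x = [0.5931 0.8759 -0.3621]
‖b‖ = 2.2361, ‖x‖ = 1.1180
with δb = [-0.0121 0.0000 0.0035], A·Δx = δb → ‖Δx‖ = 0.1611
realised ‖Δx‖/‖x‖ = 0.1441
realised/bound = 1 exactly: the bound is attained for this b and d
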